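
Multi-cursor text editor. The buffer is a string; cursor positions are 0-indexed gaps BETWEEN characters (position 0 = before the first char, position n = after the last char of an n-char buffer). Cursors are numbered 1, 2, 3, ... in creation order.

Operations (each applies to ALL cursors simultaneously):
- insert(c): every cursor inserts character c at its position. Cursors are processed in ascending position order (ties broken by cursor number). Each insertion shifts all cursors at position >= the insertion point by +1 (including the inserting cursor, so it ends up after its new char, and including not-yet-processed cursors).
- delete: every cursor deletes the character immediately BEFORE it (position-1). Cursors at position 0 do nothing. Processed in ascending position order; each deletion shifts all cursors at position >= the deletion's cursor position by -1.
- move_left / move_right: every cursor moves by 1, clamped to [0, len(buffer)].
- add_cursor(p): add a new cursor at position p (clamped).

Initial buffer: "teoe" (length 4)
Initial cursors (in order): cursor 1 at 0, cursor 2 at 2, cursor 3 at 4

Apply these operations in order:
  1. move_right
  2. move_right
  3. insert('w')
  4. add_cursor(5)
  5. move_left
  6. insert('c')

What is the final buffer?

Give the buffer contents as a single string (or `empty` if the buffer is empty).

After op 1 (move_right): buffer="teoe" (len 4), cursors c1@1 c2@3 c3@4, authorship ....
After op 2 (move_right): buffer="teoe" (len 4), cursors c1@2 c2@4 c3@4, authorship ....
After op 3 (insert('w')): buffer="tewoeww" (len 7), cursors c1@3 c2@7 c3@7, authorship ..1..23
After op 4 (add_cursor(5)): buffer="tewoeww" (len 7), cursors c1@3 c4@5 c2@7 c3@7, authorship ..1..23
After op 5 (move_left): buffer="tewoeww" (len 7), cursors c1@2 c4@4 c2@6 c3@6, authorship ..1..23
After op 6 (insert('c')): buffer="tecwocewccw" (len 11), cursors c1@3 c4@6 c2@10 c3@10, authorship ..11.4.2233

Answer: tecwocewccw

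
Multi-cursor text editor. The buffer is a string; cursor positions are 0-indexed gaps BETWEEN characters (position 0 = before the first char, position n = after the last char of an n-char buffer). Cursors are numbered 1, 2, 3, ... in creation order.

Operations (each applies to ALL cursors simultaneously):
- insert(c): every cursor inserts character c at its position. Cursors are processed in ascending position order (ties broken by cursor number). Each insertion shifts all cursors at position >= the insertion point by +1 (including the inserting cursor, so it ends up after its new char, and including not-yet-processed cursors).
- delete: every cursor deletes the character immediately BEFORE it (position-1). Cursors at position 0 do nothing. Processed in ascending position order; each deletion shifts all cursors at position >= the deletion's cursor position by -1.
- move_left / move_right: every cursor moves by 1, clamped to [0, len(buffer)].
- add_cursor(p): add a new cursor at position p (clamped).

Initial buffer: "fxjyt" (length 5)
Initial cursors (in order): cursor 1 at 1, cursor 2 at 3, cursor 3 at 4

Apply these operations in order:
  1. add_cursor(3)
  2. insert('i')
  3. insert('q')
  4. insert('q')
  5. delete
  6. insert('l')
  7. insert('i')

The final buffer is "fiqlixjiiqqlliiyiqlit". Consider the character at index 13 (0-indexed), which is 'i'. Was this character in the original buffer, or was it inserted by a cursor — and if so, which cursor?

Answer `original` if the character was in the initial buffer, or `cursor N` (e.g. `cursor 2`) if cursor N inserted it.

Answer: cursor 2

Derivation:
After op 1 (add_cursor(3)): buffer="fxjyt" (len 5), cursors c1@1 c2@3 c4@3 c3@4, authorship .....
After op 2 (insert('i')): buffer="fixjiiyit" (len 9), cursors c1@2 c2@6 c4@6 c3@8, authorship .1..24.3.
After op 3 (insert('q')): buffer="fiqxjiiqqyiqt" (len 13), cursors c1@3 c2@9 c4@9 c3@12, authorship .11..2424.33.
After op 4 (insert('q')): buffer="fiqqxjiiqqqqyiqqt" (len 17), cursors c1@4 c2@12 c4@12 c3@16, authorship .111..242424.333.
After op 5 (delete): buffer="fiqxjiiqqyiqt" (len 13), cursors c1@3 c2@9 c4@9 c3@12, authorship .11..2424.33.
After op 6 (insert('l')): buffer="fiqlxjiiqqllyiqlt" (len 17), cursors c1@4 c2@12 c4@12 c3@16, authorship .111..242424.333.
After op 7 (insert('i')): buffer="fiqlixjiiqqlliiyiqlit" (len 21), cursors c1@5 c2@15 c4@15 c3@20, authorship .1111..24242424.3333.
Authorship (.=original, N=cursor N): . 1 1 1 1 . . 2 4 2 4 2 4 2 4 . 3 3 3 3 .
Index 13: author = 2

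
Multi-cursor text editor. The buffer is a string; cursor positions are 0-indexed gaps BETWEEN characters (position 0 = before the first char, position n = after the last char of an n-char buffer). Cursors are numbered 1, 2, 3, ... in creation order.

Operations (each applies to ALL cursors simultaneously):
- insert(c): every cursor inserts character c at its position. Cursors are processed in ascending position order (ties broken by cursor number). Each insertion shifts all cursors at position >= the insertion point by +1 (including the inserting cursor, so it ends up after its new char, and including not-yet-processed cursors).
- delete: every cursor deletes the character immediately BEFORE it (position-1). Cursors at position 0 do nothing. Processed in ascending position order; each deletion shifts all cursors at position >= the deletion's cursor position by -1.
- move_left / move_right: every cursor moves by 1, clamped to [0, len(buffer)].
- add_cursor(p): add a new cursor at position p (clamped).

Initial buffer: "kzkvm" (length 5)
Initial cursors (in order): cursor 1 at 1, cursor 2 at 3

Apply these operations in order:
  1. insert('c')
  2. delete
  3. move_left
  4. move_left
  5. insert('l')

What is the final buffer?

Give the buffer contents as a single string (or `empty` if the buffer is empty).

After op 1 (insert('c')): buffer="kczkcvm" (len 7), cursors c1@2 c2@5, authorship .1..2..
After op 2 (delete): buffer="kzkvm" (len 5), cursors c1@1 c2@3, authorship .....
After op 3 (move_left): buffer="kzkvm" (len 5), cursors c1@0 c2@2, authorship .....
After op 4 (move_left): buffer="kzkvm" (len 5), cursors c1@0 c2@1, authorship .....
After op 5 (insert('l')): buffer="lklzkvm" (len 7), cursors c1@1 c2@3, authorship 1.2....

Answer: lklzkvm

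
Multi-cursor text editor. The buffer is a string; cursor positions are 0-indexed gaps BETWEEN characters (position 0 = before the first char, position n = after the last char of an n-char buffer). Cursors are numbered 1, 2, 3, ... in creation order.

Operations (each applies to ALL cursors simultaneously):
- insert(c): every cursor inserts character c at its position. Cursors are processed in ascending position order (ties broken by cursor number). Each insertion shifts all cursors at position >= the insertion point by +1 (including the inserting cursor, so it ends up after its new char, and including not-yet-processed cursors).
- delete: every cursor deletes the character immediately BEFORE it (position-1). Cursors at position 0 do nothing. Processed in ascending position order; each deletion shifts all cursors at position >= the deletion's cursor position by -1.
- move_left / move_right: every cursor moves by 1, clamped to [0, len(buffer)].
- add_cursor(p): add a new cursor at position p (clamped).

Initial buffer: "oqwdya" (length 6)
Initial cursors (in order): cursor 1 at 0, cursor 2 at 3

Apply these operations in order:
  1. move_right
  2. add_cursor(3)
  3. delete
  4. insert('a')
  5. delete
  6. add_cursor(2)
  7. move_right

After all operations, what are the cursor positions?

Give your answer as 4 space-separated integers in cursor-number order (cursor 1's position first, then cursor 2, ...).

Answer: 1 2 2 3

Derivation:
After op 1 (move_right): buffer="oqwdya" (len 6), cursors c1@1 c2@4, authorship ......
After op 2 (add_cursor(3)): buffer="oqwdya" (len 6), cursors c1@1 c3@3 c2@4, authorship ......
After op 3 (delete): buffer="qya" (len 3), cursors c1@0 c2@1 c3@1, authorship ...
After op 4 (insert('a')): buffer="aqaaya" (len 6), cursors c1@1 c2@4 c3@4, authorship 1.23..
After op 5 (delete): buffer="qya" (len 3), cursors c1@0 c2@1 c3@1, authorship ...
After op 6 (add_cursor(2)): buffer="qya" (len 3), cursors c1@0 c2@1 c3@1 c4@2, authorship ...
After op 7 (move_right): buffer="qya" (len 3), cursors c1@1 c2@2 c3@2 c4@3, authorship ...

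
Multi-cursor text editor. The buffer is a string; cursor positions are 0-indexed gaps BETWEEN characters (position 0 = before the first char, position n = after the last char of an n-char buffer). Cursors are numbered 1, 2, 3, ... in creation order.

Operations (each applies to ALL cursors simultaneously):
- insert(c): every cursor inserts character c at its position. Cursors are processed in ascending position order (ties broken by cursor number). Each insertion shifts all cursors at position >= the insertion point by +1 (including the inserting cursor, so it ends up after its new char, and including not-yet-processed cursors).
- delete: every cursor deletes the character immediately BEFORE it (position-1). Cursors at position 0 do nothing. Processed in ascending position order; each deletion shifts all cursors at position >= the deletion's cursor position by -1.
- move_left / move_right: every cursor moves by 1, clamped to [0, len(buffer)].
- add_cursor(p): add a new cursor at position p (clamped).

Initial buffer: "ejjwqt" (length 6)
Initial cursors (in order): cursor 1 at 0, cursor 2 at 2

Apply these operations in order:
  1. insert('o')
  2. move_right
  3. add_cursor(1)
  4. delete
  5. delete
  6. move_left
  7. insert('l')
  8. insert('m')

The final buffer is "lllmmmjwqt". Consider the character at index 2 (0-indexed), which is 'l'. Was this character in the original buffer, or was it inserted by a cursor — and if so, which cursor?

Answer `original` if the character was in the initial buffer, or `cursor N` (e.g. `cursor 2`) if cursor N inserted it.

Answer: cursor 3

Derivation:
After op 1 (insert('o')): buffer="oejojwqt" (len 8), cursors c1@1 c2@4, authorship 1..2....
After op 2 (move_right): buffer="oejojwqt" (len 8), cursors c1@2 c2@5, authorship 1..2....
After op 3 (add_cursor(1)): buffer="oejojwqt" (len 8), cursors c3@1 c1@2 c2@5, authorship 1..2....
After op 4 (delete): buffer="jowqt" (len 5), cursors c1@0 c3@0 c2@2, authorship .2...
After op 5 (delete): buffer="jwqt" (len 4), cursors c1@0 c3@0 c2@1, authorship ....
After op 6 (move_left): buffer="jwqt" (len 4), cursors c1@0 c2@0 c3@0, authorship ....
After op 7 (insert('l')): buffer="llljwqt" (len 7), cursors c1@3 c2@3 c3@3, authorship 123....
After op 8 (insert('m')): buffer="lllmmmjwqt" (len 10), cursors c1@6 c2@6 c3@6, authorship 123123....
Authorship (.=original, N=cursor N): 1 2 3 1 2 3 . . . .
Index 2: author = 3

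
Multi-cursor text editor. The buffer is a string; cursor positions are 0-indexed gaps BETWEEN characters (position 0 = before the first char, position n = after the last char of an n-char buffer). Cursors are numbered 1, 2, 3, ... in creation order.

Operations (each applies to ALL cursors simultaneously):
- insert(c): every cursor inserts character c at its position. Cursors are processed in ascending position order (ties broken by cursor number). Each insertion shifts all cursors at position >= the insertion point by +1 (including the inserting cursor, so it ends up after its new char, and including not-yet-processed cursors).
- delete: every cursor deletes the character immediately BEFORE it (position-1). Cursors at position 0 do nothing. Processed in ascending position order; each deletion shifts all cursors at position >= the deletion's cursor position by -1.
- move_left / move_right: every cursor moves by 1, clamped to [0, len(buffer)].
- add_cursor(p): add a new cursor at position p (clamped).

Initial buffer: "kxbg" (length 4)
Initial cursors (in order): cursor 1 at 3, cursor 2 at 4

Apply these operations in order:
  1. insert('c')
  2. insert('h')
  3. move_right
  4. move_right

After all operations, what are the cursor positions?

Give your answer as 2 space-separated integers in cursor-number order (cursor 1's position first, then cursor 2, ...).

After op 1 (insert('c')): buffer="kxbcgc" (len 6), cursors c1@4 c2@6, authorship ...1.2
After op 2 (insert('h')): buffer="kxbchgch" (len 8), cursors c1@5 c2@8, authorship ...11.22
After op 3 (move_right): buffer="kxbchgch" (len 8), cursors c1@6 c2@8, authorship ...11.22
After op 4 (move_right): buffer="kxbchgch" (len 8), cursors c1@7 c2@8, authorship ...11.22

Answer: 7 8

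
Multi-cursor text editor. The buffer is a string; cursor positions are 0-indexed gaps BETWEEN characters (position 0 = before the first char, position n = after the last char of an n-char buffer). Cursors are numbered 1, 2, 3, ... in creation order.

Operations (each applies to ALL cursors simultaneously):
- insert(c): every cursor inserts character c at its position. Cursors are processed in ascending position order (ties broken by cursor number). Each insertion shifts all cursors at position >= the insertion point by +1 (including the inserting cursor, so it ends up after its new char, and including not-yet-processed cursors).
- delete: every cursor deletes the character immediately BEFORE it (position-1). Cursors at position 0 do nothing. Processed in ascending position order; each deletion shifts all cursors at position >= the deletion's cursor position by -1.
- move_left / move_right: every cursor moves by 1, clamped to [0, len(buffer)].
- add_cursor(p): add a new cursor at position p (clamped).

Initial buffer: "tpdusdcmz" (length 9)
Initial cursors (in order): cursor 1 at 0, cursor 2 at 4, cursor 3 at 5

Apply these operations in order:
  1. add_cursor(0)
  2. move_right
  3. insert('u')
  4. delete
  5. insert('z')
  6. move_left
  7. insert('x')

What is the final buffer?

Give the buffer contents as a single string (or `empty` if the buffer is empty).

After op 1 (add_cursor(0)): buffer="tpdusdcmz" (len 9), cursors c1@0 c4@0 c2@4 c3@5, authorship .........
After op 2 (move_right): buffer="tpdusdcmz" (len 9), cursors c1@1 c4@1 c2@5 c3@6, authorship .........
After op 3 (insert('u')): buffer="tuupdusuducmz" (len 13), cursors c1@3 c4@3 c2@8 c3@10, authorship .14....2.3...
After op 4 (delete): buffer="tpdusdcmz" (len 9), cursors c1@1 c4@1 c2@5 c3@6, authorship .........
After op 5 (insert('z')): buffer="tzzpduszdzcmz" (len 13), cursors c1@3 c4@3 c2@8 c3@10, authorship .14....2.3...
After op 6 (move_left): buffer="tzzpduszdzcmz" (len 13), cursors c1@2 c4@2 c2@7 c3@9, authorship .14....2.3...
After op 7 (insert('x')): buffer="tzxxzpdusxzdxzcmz" (len 17), cursors c1@4 c4@4 c2@10 c3@13, authorship .1144....22.33...

Answer: tzxxzpdusxzdxzcmz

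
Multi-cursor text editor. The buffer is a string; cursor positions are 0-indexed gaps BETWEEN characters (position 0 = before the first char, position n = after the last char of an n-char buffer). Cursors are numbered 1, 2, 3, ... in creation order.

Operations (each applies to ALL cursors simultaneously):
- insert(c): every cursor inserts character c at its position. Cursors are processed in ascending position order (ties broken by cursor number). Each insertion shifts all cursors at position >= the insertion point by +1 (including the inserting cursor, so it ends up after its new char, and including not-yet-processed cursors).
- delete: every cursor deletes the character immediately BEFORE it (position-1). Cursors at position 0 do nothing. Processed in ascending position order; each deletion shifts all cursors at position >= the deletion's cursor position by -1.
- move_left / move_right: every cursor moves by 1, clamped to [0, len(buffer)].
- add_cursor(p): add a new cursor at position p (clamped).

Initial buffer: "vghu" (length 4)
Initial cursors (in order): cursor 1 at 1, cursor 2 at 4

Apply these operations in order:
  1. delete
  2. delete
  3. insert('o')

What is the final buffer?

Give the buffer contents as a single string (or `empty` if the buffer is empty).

Answer: ogo

Derivation:
After op 1 (delete): buffer="gh" (len 2), cursors c1@0 c2@2, authorship ..
After op 2 (delete): buffer="g" (len 1), cursors c1@0 c2@1, authorship .
After op 3 (insert('o')): buffer="ogo" (len 3), cursors c1@1 c2@3, authorship 1.2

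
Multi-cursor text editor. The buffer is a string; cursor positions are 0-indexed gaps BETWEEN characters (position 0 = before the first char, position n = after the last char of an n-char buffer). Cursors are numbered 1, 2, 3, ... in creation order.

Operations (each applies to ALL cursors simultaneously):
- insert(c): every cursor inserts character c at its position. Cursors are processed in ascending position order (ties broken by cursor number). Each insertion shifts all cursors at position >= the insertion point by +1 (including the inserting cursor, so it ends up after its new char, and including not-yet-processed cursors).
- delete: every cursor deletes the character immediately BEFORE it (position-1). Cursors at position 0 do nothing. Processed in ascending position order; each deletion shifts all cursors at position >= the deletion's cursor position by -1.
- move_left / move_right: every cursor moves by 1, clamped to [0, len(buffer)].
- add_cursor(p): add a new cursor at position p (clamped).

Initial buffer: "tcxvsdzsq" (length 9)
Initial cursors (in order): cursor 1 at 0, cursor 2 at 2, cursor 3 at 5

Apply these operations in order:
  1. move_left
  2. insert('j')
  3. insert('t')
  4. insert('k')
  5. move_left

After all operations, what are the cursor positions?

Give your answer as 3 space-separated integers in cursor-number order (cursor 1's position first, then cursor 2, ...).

Answer: 2 6 12

Derivation:
After op 1 (move_left): buffer="tcxvsdzsq" (len 9), cursors c1@0 c2@1 c3@4, authorship .........
After op 2 (insert('j')): buffer="jtjcxvjsdzsq" (len 12), cursors c1@1 c2@3 c3@7, authorship 1.2...3.....
After op 3 (insert('t')): buffer="jttjtcxvjtsdzsq" (len 15), cursors c1@2 c2@5 c3@10, authorship 11.22...33.....
After op 4 (insert('k')): buffer="jtktjtkcxvjtksdzsq" (len 18), cursors c1@3 c2@7 c3@13, authorship 111.222...333.....
After op 5 (move_left): buffer="jtktjtkcxvjtksdzsq" (len 18), cursors c1@2 c2@6 c3@12, authorship 111.222...333.....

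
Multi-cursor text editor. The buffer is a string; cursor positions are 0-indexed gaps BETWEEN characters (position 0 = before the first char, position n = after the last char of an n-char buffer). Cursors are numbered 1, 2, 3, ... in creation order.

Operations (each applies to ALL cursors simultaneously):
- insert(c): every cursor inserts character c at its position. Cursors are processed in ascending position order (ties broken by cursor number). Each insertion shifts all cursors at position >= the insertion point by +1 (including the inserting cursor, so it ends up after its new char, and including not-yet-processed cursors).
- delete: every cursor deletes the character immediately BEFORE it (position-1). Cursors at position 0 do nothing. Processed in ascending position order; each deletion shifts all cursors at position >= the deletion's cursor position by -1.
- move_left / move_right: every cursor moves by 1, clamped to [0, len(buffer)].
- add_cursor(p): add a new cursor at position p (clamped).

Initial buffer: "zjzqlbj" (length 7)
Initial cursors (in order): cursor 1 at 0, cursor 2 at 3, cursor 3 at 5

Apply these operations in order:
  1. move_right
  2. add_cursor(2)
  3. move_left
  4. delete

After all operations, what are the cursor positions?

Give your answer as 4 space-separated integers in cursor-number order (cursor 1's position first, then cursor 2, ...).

Answer: 0 1 2 0

Derivation:
After op 1 (move_right): buffer="zjzqlbj" (len 7), cursors c1@1 c2@4 c3@6, authorship .......
After op 2 (add_cursor(2)): buffer="zjzqlbj" (len 7), cursors c1@1 c4@2 c2@4 c3@6, authorship .......
After op 3 (move_left): buffer="zjzqlbj" (len 7), cursors c1@0 c4@1 c2@3 c3@5, authorship .......
After op 4 (delete): buffer="jqbj" (len 4), cursors c1@0 c4@0 c2@1 c3@2, authorship ....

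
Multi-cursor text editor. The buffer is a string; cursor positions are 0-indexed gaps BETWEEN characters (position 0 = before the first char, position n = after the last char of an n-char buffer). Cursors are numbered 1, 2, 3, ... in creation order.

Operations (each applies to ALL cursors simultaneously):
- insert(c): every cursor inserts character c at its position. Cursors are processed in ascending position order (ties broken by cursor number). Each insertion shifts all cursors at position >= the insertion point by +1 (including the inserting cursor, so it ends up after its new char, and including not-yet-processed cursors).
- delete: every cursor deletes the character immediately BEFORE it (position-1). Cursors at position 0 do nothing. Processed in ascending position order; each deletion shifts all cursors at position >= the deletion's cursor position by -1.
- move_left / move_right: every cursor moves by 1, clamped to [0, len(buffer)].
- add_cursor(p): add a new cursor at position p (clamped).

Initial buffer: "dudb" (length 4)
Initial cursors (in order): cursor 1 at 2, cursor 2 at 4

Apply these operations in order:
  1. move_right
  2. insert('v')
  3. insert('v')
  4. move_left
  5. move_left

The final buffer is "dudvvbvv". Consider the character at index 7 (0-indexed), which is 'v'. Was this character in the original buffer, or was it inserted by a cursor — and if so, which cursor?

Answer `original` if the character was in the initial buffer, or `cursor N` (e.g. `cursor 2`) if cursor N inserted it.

After op 1 (move_right): buffer="dudb" (len 4), cursors c1@3 c2@4, authorship ....
After op 2 (insert('v')): buffer="dudvbv" (len 6), cursors c1@4 c2@6, authorship ...1.2
After op 3 (insert('v')): buffer="dudvvbvv" (len 8), cursors c1@5 c2@8, authorship ...11.22
After op 4 (move_left): buffer="dudvvbvv" (len 8), cursors c1@4 c2@7, authorship ...11.22
After op 5 (move_left): buffer="dudvvbvv" (len 8), cursors c1@3 c2@6, authorship ...11.22
Authorship (.=original, N=cursor N): . . . 1 1 . 2 2
Index 7: author = 2

Answer: cursor 2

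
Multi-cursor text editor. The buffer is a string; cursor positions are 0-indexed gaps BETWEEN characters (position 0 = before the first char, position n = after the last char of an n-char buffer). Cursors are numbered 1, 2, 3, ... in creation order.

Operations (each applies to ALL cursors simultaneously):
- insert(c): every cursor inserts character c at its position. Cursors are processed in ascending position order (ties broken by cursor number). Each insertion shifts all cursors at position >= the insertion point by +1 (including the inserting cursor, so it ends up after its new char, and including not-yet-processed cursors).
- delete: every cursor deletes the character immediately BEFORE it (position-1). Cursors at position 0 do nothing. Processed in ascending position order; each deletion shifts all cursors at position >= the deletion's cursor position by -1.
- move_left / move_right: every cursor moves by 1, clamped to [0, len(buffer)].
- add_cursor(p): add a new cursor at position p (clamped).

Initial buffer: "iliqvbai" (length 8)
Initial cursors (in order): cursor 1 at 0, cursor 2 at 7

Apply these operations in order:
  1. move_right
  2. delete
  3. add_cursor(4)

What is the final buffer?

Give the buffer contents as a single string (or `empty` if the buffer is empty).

Answer: liqvba

Derivation:
After op 1 (move_right): buffer="iliqvbai" (len 8), cursors c1@1 c2@8, authorship ........
After op 2 (delete): buffer="liqvba" (len 6), cursors c1@0 c2@6, authorship ......
After op 3 (add_cursor(4)): buffer="liqvba" (len 6), cursors c1@0 c3@4 c2@6, authorship ......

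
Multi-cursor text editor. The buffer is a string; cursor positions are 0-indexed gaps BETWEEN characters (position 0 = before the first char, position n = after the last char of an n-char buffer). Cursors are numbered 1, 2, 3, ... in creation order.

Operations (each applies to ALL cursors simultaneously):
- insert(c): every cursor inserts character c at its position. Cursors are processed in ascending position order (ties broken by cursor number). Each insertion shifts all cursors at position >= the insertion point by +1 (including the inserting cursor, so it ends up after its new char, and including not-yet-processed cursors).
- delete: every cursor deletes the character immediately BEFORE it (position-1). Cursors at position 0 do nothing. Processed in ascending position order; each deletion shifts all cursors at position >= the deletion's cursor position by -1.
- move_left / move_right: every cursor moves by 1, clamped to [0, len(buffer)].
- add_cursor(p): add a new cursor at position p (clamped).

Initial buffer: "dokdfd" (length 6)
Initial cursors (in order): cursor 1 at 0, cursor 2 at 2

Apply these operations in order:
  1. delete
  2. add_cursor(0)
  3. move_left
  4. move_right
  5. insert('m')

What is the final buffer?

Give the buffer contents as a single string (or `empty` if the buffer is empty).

After op 1 (delete): buffer="dkdfd" (len 5), cursors c1@0 c2@1, authorship .....
After op 2 (add_cursor(0)): buffer="dkdfd" (len 5), cursors c1@0 c3@0 c2@1, authorship .....
After op 3 (move_left): buffer="dkdfd" (len 5), cursors c1@0 c2@0 c3@0, authorship .....
After op 4 (move_right): buffer="dkdfd" (len 5), cursors c1@1 c2@1 c3@1, authorship .....
After op 5 (insert('m')): buffer="dmmmkdfd" (len 8), cursors c1@4 c2@4 c3@4, authorship .123....

Answer: dmmmkdfd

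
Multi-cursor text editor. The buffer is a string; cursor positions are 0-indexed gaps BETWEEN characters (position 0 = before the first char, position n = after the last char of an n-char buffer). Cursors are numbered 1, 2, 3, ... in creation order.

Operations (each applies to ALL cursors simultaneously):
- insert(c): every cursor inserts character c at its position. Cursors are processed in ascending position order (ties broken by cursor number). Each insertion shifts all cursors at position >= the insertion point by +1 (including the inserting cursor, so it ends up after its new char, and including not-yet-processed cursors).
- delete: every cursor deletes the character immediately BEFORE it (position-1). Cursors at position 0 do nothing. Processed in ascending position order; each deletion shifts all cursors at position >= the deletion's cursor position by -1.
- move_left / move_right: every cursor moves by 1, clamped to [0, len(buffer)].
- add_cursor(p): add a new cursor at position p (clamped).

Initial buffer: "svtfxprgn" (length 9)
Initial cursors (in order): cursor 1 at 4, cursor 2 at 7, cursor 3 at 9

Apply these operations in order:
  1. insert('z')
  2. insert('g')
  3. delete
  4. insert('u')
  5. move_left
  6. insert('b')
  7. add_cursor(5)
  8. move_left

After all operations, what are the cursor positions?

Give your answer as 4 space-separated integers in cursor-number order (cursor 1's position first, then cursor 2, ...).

After op 1 (insert('z')): buffer="svtfzxprzgnz" (len 12), cursors c1@5 c2@9 c3@12, authorship ....1...2..3
After op 2 (insert('g')): buffer="svtfzgxprzggnzg" (len 15), cursors c1@6 c2@11 c3@15, authorship ....11...22..33
After op 3 (delete): buffer="svtfzxprzgnz" (len 12), cursors c1@5 c2@9 c3@12, authorship ....1...2..3
After op 4 (insert('u')): buffer="svtfzuxprzugnzu" (len 15), cursors c1@6 c2@11 c3@15, authorship ....11...22..33
After op 5 (move_left): buffer="svtfzuxprzugnzu" (len 15), cursors c1@5 c2@10 c3@14, authorship ....11...22..33
After op 6 (insert('b')): buffer="svtfzbuxprzbugnzbu" (len 18), cursors c1@6 c2@12 c3@17, authorship ....111...222..333
After op 7 (add_cursor(5)): buffer="svtfzbuxprzbugnzbu" (len 18), cursors c4@5 c1@6 c2@12 c3@17, authorship ....111...222..333
After op 8 (move_left): buffer="svtfzbuxprzbugnzbu" (len 18), cursors c4@4 c1@5 c2@11 c3@16, authorship ....111...222..333

Answer: 5 11 16 4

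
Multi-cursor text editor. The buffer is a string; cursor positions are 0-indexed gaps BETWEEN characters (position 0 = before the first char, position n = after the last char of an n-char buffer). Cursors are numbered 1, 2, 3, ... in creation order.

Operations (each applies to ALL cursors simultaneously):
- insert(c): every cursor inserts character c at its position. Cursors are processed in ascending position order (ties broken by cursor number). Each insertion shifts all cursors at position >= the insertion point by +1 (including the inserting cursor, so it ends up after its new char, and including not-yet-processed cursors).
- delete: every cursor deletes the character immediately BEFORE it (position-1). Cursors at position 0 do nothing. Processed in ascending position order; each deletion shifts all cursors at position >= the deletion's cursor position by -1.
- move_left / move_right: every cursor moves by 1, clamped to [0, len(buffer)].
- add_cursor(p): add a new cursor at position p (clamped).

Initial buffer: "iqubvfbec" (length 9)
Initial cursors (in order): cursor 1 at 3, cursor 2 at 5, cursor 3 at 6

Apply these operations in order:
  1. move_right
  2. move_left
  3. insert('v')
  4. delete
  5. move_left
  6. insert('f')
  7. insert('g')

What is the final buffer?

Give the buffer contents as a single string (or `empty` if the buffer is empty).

Answer: iqfgubfgvfgfbec

Derivation:
After op 1 (move_right): buffer="iqubvfbec" (len 9), cursors c1@4 c2@6 c3@7, authorship .........
After op 2 (move_left): buffer="iqubvfbec" (len 9), cursors c1@3 c2@5 c3@6, authorship .........
After op 3 (insert('v')): buffer="iquvbvvfvbec" (len 12), cursors c1@4 c2@7 c3@9, authorship ...1..2.3...
After op 4 (delete): buffer="iqubvfbec" (len 9), cursors c1@3 c2@5 c3@6, authorship .........
After op 5 (move_left): buffer="iqubvfbec" (len 9), cursors c1@2 c2@4 c3@5, authorship .........
After op 6 (insert('f')): buffer="iqfubfvffbec" (len 12), cursors c1@3 c2@6 c3@8, authorship ..1..2.3....
After op 7 (insert('g')): buffer="iqfgubfgvfgfbec" (len 15), cursors c1@4 c2@8 c3@11, authorship ..11..22.33....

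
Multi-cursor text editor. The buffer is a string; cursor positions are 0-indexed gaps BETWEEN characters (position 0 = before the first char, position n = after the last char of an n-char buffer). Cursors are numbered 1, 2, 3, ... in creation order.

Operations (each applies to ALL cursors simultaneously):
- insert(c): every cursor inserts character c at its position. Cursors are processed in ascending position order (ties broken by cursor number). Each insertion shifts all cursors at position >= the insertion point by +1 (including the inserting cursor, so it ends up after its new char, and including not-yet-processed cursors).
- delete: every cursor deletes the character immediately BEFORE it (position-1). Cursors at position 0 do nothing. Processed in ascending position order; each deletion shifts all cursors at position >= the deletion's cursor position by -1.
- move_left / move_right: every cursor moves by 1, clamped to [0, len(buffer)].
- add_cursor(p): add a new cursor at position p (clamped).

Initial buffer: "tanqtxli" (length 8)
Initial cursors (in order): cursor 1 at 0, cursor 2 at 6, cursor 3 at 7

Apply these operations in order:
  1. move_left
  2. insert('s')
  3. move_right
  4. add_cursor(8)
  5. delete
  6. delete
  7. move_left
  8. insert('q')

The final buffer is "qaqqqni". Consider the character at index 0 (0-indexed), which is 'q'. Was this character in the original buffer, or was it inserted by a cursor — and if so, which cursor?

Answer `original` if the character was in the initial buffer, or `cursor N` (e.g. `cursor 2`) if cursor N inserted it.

After op 1 (move_left): buffer="tanqtxli" (len 8), cursors c1@0 c2@5 c3@6, authorship ........
After op 2 (insert('s')): buffer="stanqtsxsli" (len 11), cursors c1@1 c2@7 c3@9, authorship 1.....2.3..
After op 3 (move_right): buffer="stanqtsxsli" (len 11), cursors c1@2 c2@8 c3@10, authorship 1.....2.3..
After op 4 (add_cursor(8)): buffer="stanqtsxsli" (len 11), cursors c1@2 c2@8 c4@8 c3@10, authorship 1.....2.3..
After op 5 (delete): buffer="sanqtsi" (len 7), cursors c1@1 c2@5 c4@5 c3@6, authorship 1....3.
After op 6 (delete): buffer="ani" (len 3), cursors c1@0 c2@2 c3@2 c4@2, authorship ...
After op 7 (move_left): buffer="ani" (len 3), cursors c1@0 c2@1 c3@1 c4@1, authorship ...
After op 8 (insert('q')): buffer="qaqqqni" (len 7), cursors c1@1 c2@5 c3@5 c4@5, authorship 1.234..
Authorship (.=original, N=cursor N): 1 . 2 3 4 . .
Index 0: author = 1

Answer: cursor 1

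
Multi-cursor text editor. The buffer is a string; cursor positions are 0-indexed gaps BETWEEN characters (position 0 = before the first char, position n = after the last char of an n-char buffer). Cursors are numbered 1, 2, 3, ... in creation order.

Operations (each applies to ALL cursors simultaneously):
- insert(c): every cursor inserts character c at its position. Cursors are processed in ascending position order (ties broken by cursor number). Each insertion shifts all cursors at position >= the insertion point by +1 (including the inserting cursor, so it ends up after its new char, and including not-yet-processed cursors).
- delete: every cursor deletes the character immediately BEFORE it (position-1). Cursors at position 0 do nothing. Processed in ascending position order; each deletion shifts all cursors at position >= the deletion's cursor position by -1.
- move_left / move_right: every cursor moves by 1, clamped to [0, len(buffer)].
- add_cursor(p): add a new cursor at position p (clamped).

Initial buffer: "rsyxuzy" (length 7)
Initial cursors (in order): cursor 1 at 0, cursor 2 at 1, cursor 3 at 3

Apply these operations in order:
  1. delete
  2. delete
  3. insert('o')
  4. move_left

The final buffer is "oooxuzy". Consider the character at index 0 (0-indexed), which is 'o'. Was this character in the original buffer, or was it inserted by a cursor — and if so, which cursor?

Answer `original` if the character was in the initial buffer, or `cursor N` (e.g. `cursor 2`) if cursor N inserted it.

After op 1 (delete): buffer="sxuzy" (len 5), cursors c1@0 c2@0 c3@1, authorship .....
After op 2 (delete): buffer="xuzy" (len 4), cursors c1@0 c2@0 c3@0, authorship ....
After op 3 (insert('o')): buffer="oooxuzy" (len 7), cursors c1@3 c2@3 c3@3, authorship 123....
After op 4 (move_left): buffer="oooxuzy" (len 7), cursors c1@2 c2@2 c3@2, authorship 123....
Authorship (.=original, N=cursor N): 1 2 3 . . . .
Index 0: author = 1

Answer: cursor 1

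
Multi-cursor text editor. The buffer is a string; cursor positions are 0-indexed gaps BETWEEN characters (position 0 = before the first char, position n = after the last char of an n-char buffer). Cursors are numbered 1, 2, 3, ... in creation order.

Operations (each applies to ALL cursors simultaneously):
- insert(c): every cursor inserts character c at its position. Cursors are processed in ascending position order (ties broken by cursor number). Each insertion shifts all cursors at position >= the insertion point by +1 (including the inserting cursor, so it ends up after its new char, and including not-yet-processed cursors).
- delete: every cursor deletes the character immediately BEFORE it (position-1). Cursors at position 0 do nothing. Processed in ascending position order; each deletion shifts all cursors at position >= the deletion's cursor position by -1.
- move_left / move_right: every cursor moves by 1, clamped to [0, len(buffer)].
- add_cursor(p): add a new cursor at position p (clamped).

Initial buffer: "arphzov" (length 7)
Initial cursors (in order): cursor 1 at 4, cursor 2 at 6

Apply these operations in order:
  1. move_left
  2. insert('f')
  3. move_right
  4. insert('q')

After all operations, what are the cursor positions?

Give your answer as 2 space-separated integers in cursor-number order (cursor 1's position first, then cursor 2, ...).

After op 1 (move_left): buffer="arphzov" (len 7), cursors c1@3 c2@5, authorship .......
After op 2 (insert('f')): buffer="arpfhzfov" (len 9), cursors c1@4 c2@7, authorship ...1..2..
After op 3 (move_right): buffer="arpfhzfov" (len 9), cursors c1@5 c2@8, authorship ...1..2..
After op 4 (insert('q')): buffer="arpfhqzfoqv" (len 11), cursors c1@6 c2@10, authorship ...1.1.2.2.

Answer: 6 10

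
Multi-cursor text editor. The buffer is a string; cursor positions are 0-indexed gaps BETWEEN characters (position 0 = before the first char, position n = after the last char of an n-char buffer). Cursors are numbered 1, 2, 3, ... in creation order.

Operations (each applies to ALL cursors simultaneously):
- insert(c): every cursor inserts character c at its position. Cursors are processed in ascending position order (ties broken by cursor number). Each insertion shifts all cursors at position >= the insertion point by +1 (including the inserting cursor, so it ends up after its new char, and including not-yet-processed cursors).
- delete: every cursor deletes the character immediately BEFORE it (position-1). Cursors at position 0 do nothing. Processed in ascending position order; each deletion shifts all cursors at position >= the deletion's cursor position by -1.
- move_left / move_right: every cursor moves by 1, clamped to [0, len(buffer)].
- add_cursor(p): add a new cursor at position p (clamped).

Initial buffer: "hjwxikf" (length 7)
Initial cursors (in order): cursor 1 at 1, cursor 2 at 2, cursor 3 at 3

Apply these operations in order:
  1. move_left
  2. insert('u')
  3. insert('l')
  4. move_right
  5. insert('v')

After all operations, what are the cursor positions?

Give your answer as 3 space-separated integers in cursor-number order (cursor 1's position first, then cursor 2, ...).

Answer: 4 8 12

Derivation:
After op 1 (move_left): buffer="hjwxikf" (len 7), cursors c1@0 c2@1 c3@2, authorship .......
After op 2 (insert('u')): buffer="uhujuwxikf" (len 10), cursors c1@1 c2@3 c3@5, authorship 1.2.3.....
After op 3 (insert('l')): buffer="ulhuljulwxikf" (len 13), cursors c1@2 c2@5 c3@8, authorship 11.22.33.....
After op 4 (move_right): buffer="ulhuljulwxikf" (len 13), cursors c1@3 c2@6 c3@9, authorship 11.22.33.....
After op 5 (insert('v')): buffer="ulhvuljvulwvxikf" (len 16), cursors c1@4 c2@8 c3@12, authorship 11.122.233.3....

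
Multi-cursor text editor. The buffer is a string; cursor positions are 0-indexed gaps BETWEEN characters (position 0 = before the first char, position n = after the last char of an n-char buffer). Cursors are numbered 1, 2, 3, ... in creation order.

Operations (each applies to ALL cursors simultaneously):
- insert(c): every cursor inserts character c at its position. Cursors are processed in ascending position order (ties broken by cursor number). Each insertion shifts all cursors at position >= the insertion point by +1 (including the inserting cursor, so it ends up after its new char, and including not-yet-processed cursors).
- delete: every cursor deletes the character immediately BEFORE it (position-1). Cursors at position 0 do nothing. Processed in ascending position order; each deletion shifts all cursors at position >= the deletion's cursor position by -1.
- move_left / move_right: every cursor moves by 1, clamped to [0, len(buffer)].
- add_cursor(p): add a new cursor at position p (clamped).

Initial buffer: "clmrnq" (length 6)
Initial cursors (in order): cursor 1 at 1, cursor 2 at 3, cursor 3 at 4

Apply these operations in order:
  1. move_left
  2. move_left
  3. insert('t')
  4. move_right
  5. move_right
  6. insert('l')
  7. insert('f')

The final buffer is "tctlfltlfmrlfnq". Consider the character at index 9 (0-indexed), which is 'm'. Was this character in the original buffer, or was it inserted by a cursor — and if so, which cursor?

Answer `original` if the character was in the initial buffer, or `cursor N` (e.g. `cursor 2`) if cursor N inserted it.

After op 1 (move_left): buffer="clmrnq" (len 6), cursors c1@0 c2@2 c3@3, authorship ......
After op 2 (move_left): buffer="clmrnq" (len 6), cursors c1@0 c2@1 c3@2, authorship ......
After op 3 (insert('t')): buffer="tctltmrnq" (len 9), cursors c1@1 c2@3 c3@5, authorship 1.2.3....
After op 4 (move_right): buffer="tctltmrnq" (len 9), cursors c1@2 c2@4 c3@6, authorship 1.2.3....
After op 5 (move_right): buffer="tctltmrnq" (len 9), cursors c1@3 c2@5 c3@7, authorship 1.2.3....
After op 6 (insert('l')): buffer="tctlltlmrlnq" (len 12), cursors c1@4 c2@7 c3@10, authorship 1.21.32..3..
After op 7 (insert('f')): buffer="tctlfltlfmrlfnq" (len 15), cursors c1@5 c2@9 c3@13, authorship 1.211.322..33..
Authorship (.=original, N=cursor N): 1 . 2 1 1 . 3 2 2 . . 3 3 . .
Index 9: author = original

Answer: original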